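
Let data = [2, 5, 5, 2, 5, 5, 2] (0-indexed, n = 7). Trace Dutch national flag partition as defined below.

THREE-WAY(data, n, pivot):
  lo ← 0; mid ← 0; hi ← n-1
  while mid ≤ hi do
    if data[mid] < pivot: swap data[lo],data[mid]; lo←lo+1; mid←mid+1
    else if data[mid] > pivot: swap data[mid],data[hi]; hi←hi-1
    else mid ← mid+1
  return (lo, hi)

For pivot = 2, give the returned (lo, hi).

(0, 2)

pivot = 2; lo=0, mid=0, hi=6
data[mid]=2=2: mid=1
data[mid]=5>2: swap data[1],data[6]; hi=5 → [2, 2, 5, 2, 5, 5, 5]
data[mid]=2=2: mid=2
data[mid]=5>2: swap data[2],data[5]; hi=4 → [2, 2, 5, 2, 5, 5, 5]
data[mid]=5>2: swap data[2],data[4]; hi=3 → [2, 2, 5, 2, 5, 5, 5]
data[mid]=5>2: swap data[2],data[3]; hi=2 → [2, 2, 2, 5, 5, 5, 5]
data[mid]=2=2: mid=3
end: lo=0, hi=2; data = [2, 2, 2, 5, 5, 5, 5]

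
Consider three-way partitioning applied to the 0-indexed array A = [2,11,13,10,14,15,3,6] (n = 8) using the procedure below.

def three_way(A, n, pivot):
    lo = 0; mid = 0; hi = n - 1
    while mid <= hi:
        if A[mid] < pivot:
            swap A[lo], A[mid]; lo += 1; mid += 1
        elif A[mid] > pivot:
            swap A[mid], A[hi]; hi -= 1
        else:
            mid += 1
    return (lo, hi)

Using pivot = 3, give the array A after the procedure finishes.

lo=0 mid=0 hi=7
2<3: swap(0,0), lo=1 mid=1 ⇒ [2,11,13,10,14,15,3,6]
11>3: swap(1,7), hi=6 ⇒ [2,6,13,10,14,15,3,11]
6>3: swap(1,6), hi=5 ⇒ [2,3,13,10,14,15,6,11]
3=3: mid=2
13>3: swap(2,5), hi=4 ⇒ [2,3,15,10,14,13,6,11]
15>3: swap(2,4), hi=3 ⇒ [2,3,14,10,15,13,6,11]
14>3: swap(2,3), hi=2 ⇒ [2,3,10,14,15,13,6,11]
10>3: swap(2,2), hi=1 ⇒ [2,3,10,14,15,13,6,11]
done. lo=1 hi=1; A=[2,3,10,14,15,13,6,11]

[2,3,10,14,15,13,6,11]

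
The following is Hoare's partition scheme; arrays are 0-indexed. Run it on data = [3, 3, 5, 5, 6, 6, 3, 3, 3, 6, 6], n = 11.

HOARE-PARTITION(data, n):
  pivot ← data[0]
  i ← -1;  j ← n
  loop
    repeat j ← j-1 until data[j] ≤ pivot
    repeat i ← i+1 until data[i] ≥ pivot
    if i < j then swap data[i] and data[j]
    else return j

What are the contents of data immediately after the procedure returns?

[3, 3, 3, 5, 6, 6, 5, 3, 3, 6, 6]

pivot=3
j stops at 8 (3), i stops at 0 (3); swap ⇒ [3, 3, 5, 5, 6, 6, 3, 3, 3, 6, 6]
j stops at 7 (3), i stops at 1 (3); swap ⇒ [3, 3, 5, 5, 6, 6, 3, 3, 3, 6, 6]
j stops at 6 (3), i stops at 2 (5); swap ⇒ [3, 3, 3, 5, 6, 6, 5, 3, 3, 6, 6]
j stops at 2, i stops at 3; i≥j ⇒ return 2. data=[3, 3, 3, 5, 6, 6, 5, 3, 3, 6, 6]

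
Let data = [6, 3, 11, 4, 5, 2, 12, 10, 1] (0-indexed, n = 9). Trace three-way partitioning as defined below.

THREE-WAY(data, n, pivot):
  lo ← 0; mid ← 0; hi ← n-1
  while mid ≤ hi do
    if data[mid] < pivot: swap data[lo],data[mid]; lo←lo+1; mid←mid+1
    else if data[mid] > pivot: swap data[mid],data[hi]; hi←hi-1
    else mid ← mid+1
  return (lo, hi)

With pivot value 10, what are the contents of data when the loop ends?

pivot = 10; lo=0, mid=0, hi=8
data[mid]=6<10: swap data[0],data[0]; lo=1,mid=1 → [6, 3, 11, 4, 5, 2, 12, 10, 1]
data[mid]=3<10: swap data[1],data[1]; lo=2,mid=2 → [6, 3, 11, 4, 5, 2, 12, 10, 1]
data[mid]=11>10: swap data[2],data[8]; hi=7 → [6, 3, 1, 4, 5, 2, 12, 10, 11]
data[mid]=1<10: swap data[2],data[2]; lo=3,mid=3 → [6, 3, 1, 4, 5, 2, 12, 10, 11]
data[mid]=4<10: swap data[3],data[3]; lo=4,mid=4 → [6, 3, 1, 4, 5, 2, 12, 10, 11]
data[mid]=5<10: swap data[4],data[4]; lo=5,mid=5 → [6, 3, 1, 4, 5, 2, 12, 10, 11]
data[mid]=2<10: swap data[5],data[5]; lo=6,mid=6 → [6, 3, 1, 4, 5, 2, 12, 10, 11]
data[mid]=12>10: swap data[6],data[7]; hi=6 → [6, 3, 1, 4, 5, 2, 10, 12, 11]
data[mid]=10=10: mid=7
end: lo=6, hi=6; data = [6, 3, 1, 4, 5, 2, 10, 12, 11]

[6, 3, 1, 4, 5, 2, 10, 12, 11]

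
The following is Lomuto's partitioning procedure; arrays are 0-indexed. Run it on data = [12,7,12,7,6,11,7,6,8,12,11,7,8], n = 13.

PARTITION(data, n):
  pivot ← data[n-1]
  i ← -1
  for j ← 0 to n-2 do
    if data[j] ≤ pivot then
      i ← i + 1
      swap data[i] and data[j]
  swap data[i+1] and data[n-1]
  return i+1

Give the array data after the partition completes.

pivot=8, i=-1
j=0: 12>8, skip
j=1: 7≤8, i=0, swap(0,1) ⇒ [7,12,12,7,6,11,7,6,8,12,11,7,8]
j=2: 12>8, skip
j=3: 7≤8, i=1, swap(1,3) ⇒ [7,7,12,12,6,11,7,6,8,12,11,7,8]
j=4: 6≤8, i=2, swap(2,4) ⇒ [7,7,6,12,12,11,7,6,8,12,11,7,8]
j=5: 11>8, skip
j=6: 7≤8, i=3, swap(3,6) ⇒ [7,7,6,7,12,11,12,6,8,12,11,7,8]
j=7: 6≤8, i=4, swap(4,7) ⇒ [7,7,6,7,6,11,12,12,8,12,11,7,8]
j=8: 8≤8, i=5, swap(5,8) ⇒ [7,7,6,7,6,8,12,12,11,12,11,7,8]
j=9: 12>8, skip
j=10: 11>8, skip
j=11: 7≤8, i=6, swap(6,11) ⇒ [7,7,6,7,6,8,7,12,11,12,11,12,8]
swap(7,12) ⇒ [7,7,6,7,6,8,7,8,11,12,11,12,12]; return 7

[7,7,6,7,6,8,7,8,11,12,11,12,12]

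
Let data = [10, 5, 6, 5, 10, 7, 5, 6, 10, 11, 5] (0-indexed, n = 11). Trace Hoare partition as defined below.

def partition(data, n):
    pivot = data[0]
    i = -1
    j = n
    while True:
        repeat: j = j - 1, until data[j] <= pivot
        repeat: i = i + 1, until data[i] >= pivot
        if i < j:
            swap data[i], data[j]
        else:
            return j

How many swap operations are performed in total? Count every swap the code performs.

pivot=10
j stops at 10 (5), i stops at 0 (10); swap ⇒ [5, 5, 6, 5, 10, 7, 5, 6, 10, 11, 10]
j stops at 8 (10), i stops at 4 (10); swap ⇒ [5, 5, 6, 5, 10, 7, 5, 6, 10, 11, 10]
j stops at 7, i stops at 8; i≥j ⇒ return 7. data=[5, 5, 6, 5, 10, 7, 5, 6, 10, 11, 10]

2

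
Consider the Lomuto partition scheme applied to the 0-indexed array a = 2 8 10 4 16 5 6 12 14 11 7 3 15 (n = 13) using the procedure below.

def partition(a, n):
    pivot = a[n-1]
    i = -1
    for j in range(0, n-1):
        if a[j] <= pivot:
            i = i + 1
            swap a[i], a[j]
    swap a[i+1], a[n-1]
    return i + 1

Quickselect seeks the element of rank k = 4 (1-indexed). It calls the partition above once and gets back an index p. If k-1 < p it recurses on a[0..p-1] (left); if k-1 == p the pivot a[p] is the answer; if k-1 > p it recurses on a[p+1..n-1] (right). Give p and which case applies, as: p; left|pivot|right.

pivot=15, i=-1
j=0: 2≤15, i=0, swap(0,0) ⇒ 2 8 10 4 16 5 6 12 14 11 7 3 15
j=1: 8≤15, i=1, swap(1,1) ⇒ 2 8 10 4 16 5 6 12 14 11 7 3 15
j=2: 10≤15, i=2, swap(2,2) ⇒ 2 8 10 4 16 5 6 12 14 11 7 3 15
j=3: 4≤15, i=3, swap(3,3) ⇒ 2 8 10 4 16 5 6 12 14 11 7 3 15
j=4: 16>15, skip
j=5: 5≤15, i=4, swap(4,5) ⇒ 2 8 10 4 5 16 6 12 14 11 7 3 15
j=6: 6≤15, i=5, swap(5,6) ⇒ 2 8 10 4 5 6 16 12 14 11 7 3 15
j=7: 12≤15, i=6, swap(6,7) ⇒ 2 8 10 4 5 6 12 16 14 11 7 3 15
j=8: 14≤15, i=7, swap(7,8) ⇒ 2 8 10 4 5 6 12 14 16 11 7 3 15
j=9: 11≤15, i=8, swap(8,9) ⇒ 2 8 10 4 5 6 12 14 11 16 7 3 15
j=10: 7≤15, i=9, swap(9,10) ⇒ 2 8 10 4 5 6 12 14 11 7 16 3 15
j=11: 3≤15, i=10, swap(10,11) ⇒ 2 8 10 4 5 6 12 14 11 7 3 16 15
swap(11,12) ⇒ 2 8 10 4 5 6 12 14 11 7 3 15 16; return 11
p = 11; k-1 = 3 < 11 ⇒ left

11; left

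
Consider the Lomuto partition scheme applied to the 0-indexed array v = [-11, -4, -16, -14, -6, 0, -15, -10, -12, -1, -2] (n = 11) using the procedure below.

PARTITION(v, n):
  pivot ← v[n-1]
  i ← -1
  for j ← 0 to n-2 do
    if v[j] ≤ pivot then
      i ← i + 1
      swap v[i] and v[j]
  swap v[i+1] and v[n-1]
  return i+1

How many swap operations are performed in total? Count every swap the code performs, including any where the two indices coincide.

pivot=-2, i=-1
j=0: -11≤-2, i=0, swap(0,0) ⇒ [-11, -4, -16, -14, -6, 0, -15, -10, -12, -1, -2]
j=1: -4≤-2, i=1, swap(1,1) ⇒ [-11, -4, -16, -14, -6, 0, -15, -10, -12, -1, -2]
j=2: -16≤-2, i=2, swap(2,2) ⇒ [-11, -4, -16, -14, -6, 0, -15, -10, -12, -1, -2]
j=3: -14≤-2, i=3, swap(3,3) ⇒ [-11, -4, -16, -14, -6, 0, -15, -10, -12, -1, -2]
j=4: -6≤-2, i=4, swap(4,4) ⇒ [-11, -4, -16, -14, -6, 0, -15, -10, -12, -1, -2]
j=5: 0>-2, skip
j=6: -15≤-2, i=5, swap(5,6) ⇒ [-11, -4, -16, -14, -6, -15, 0, -10, -12, -1, -2]
j=7: -10≤-2, i=6, swap(6,7) ⇒ [-11, -4, -16, -14, -6, -15, -10, 0, -12, -1, -2]
j=8: -12≤-2, i=7, swap(7,8) ⇒ [-11, -4, -16, -14, -6, -15, -10, -12, 0, -1, -2]
j=9: -1>-2, skip
swap(8,10) ⇒ [-11, -4, -16, -14, -6, -15, -10, -12, -2, -1, 0]; return 8

9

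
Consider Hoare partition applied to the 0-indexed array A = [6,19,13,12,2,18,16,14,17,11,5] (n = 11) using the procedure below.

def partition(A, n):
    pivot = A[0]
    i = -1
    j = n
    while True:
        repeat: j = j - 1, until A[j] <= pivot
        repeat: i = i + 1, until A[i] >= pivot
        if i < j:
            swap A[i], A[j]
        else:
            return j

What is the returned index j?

pivot = A[0] = 6; i = -1, j = 11
j→10 (A[10]=5≤6), i→0 (A[0]=6≥6); i<j, swap → [5,19,13,12,2,18,16,14,17,11,6]
j→4 (A[4]=2≤6), i→1 (A[1]=19≥6); i<j, swap → [5,2,13,12,19,18,16,14,17,11,6]
j→1, i→2; i≥j, return j=1. A = [5,2,13,12,19,18,16,14,17,11,6]

1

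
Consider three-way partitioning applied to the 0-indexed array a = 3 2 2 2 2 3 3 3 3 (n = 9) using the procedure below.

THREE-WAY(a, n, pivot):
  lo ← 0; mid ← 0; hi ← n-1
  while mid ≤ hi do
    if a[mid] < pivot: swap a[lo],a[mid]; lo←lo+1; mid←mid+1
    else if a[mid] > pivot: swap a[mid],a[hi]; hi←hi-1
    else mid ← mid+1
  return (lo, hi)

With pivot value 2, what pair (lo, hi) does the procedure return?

(0, 3)

pivot = 2; lo=0, mid=0, hi=8
a[mid]=3>2: swap a[0],a[8]; hi=7 → 3 2 2 2 2 3 3 3 3
a[mid]=3>2: swap a[0],a[7]; hi=6 → 3 2 2 2 2 3 3 3 3
a[mid]=3>2: swap a[0],a[6]; hi=5 → 3 2 2 2 2 3 3 3 3
a[mid]=3>2: swap a[0],a[5]; hi=4 → 3 2 2 2 2 3 3 3 3
a[mid]=3>2: swap a[0],a[4]; hi=3 → 2 2 2 2 3 3 3 3 3
a[mid]=2=2: mid=1
a[mid]=2=2: mid=2
a[mid]=2=2: mid=3
a[mid]=2=2: mid=4
end: lo=0, hi=3; a = 2 2 2 2 3 3 3 3 3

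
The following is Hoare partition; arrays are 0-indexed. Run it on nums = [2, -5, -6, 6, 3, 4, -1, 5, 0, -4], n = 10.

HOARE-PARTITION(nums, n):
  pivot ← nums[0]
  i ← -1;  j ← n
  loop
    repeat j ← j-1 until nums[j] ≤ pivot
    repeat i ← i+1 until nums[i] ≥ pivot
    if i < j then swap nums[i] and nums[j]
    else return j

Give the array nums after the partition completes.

[-4, -5, -6, 0, -1, 4, 3, 5, 6, 2]

pivot=2
j stops at 9 (-4), i stops at 0 (2); swap ⇒ [-4, -5, -6, 6, 3, 4, -1, 5, 0, 2]
j stops at 8 (0), i stops at 3 (6); swap ⇒ [-4, -5, -6, 0, 3, 4, -1, 5, 6, 2]
j stops at 6 (-1), i stops at 4 (3); swap ⇒ [-4, -5, -6, 0, -1, 4, 3, 5, 6, 2]
j stops at 4, i stops at 5; i≥j ⇒ return 4. nums=[-4, -5, -6, 0, -1, 4, 3, 5, 6, 2]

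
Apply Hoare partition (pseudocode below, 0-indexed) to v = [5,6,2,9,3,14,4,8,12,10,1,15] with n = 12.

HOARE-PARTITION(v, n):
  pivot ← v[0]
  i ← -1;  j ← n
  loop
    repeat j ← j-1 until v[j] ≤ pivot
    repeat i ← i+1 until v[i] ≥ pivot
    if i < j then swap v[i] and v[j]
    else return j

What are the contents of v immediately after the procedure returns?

pivot=5
j stops at 10 (1), i stops at 0 (5); swap ⇒ [1,6,2,9,3,14,4,8,12,10,5,15]
j stops at 6 (4), i stops at 1 (6); swap ⇒ [1,4,2,9,3,14,6,8,12,10,5,15]
j stops at 4 (3), i stops at 3 (9); swap ⇒ [1,4,2,3,9,14,6,8,12,10,5,15]
j stops at 3, i stops at 4; i≥j ⇒ return 3. v=[1,4,2,3,9,14,6,8,12,10,5,15]

[1,4,2,3,9,14,6,8,12,10,5,15]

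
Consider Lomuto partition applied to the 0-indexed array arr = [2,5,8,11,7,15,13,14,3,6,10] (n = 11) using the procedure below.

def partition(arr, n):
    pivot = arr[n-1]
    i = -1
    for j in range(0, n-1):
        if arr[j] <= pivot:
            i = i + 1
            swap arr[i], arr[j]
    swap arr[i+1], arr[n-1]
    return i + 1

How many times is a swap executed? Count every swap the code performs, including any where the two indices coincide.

7

pivot=10, i=-1
j=0: 2≤10, i=0, swap(0,0) ⇒ [2,5,8,11,7,15,13,14,3,6,10]
j=1: 5≤10, i=1, swap(1,1) ⇒ [2,5,8,11,7,15,13,14,3,6,10]
j=2: 8≤10, i=2, swap(2,2) ⇒ [2,5,8,11,7,15,13,14,3,6,10]
j=3: 11>10, skip
j=4: 7≤10, i=3, swap(3,4) ⇒ [2,5,8,7,11,15,13,14,3,6,10]
j=5: 15>10, skip
j=6: 13>10, skip
j=7: 14>10, skip
j=8: 3≤10, i=4, swap(4,8) ⇒ [2,5,8,7,3,15,13,14,11,6,10]
j=9: 6≤10, i=5, swap(5,9) ⇒ [2,5,8,7,3,6,13,14,11,15,10]
swap(6,10) ⇒ [2,5,8,7,3,6,10,14,11,15,13]; return 6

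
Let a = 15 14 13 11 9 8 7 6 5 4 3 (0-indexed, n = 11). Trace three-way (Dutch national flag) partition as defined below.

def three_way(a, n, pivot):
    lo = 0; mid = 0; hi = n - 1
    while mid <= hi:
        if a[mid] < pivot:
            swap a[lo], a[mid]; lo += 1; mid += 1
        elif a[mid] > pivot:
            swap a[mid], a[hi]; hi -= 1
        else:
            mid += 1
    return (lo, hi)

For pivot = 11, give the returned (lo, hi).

pivot = 11; lo=0, mid=0, hi=10
a[mid]=15>11: swap a[0],a[10]; hi=9 → 3 14 13 11 9 8 7 6 5 4 15
a[mid]=3<11: swap a[0],a[0]; lo=1,mid=1 → 3 14 13 11 9 8 7 6 5 4 15
a[mid]=14>11: swap a[1],a[9]; hi=8 → 3 4 13 11 9 8 7 6 5 14 15
a[mid]=4<11: swap a[1],a[1]; lo=2,mid=2 → 3 4 13 11 9 8 7 6 5 14 15
a[mid]=13>11: swap a[2],a[8]; hi=7 → 3 4 5 11 9 8 7 6 13 14 15
a[mid]=5<11: swap a[2],a[2]; lo=3,mid=3 → 3 4 5 11 9 8 7 6 13 14 15
a[mid]=11=11: mid=4
a[mid]=9<11: swap a[3],a[4]; lo=4,mid=5 → 3 4 5 9 11 8 7 6 13 14 15
a[mid]=8<11: swap a[4],a[5]; lo=5,mid=6 → 3 4 5 9 8 11 7 6 13 14 15
a[mid]=7<11: swap a[5],a[6]; lo=6,mid=7 → 3 4 5 9 8 7 11 6 13 14 15
a[mid]=6<11: swap a[6],a[7]; lo=7,mid=8 → 3 4 5 9 8 7 6 11 13 14 15
end: lo=7, hi=7; a = 3 4 5 9 8 7 6 11 13 14 15

(7, 7)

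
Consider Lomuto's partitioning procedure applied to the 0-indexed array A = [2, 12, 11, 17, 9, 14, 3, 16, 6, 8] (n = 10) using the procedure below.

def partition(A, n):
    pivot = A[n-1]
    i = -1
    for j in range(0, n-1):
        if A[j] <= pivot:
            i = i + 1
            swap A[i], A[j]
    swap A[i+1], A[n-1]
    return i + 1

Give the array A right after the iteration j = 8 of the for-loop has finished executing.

pivot = A[9] = 8; i = -1
j=0: A[0]=2 ≤ 8 → i=0, swap A[0],A[0] (no change) → [2, 12, 11, 17, 9, 14, 3, 16, 6, 8]
j=1: A[1]=12 > 8 → no swap
j=2: A[2]=11 > 8 → no swap
j=3: A[3]=17 > 8 → no swap
j=4: A[4]=9 > 8 → no swap
j=5: A[5]=14 > 8 → no swap
j=6: A[6]=3 ≤ 8 → i=1, swap A[1],A[6] → [2, 3, 11, 17, 9, 14, 12, 16, 6, 8]
j=7: A[7]=16 > 8 → no swap
j=8: A[8]=6 ≤ 8 → i=2, swap A[2],A[8] → [2, 3, 6, 17, 9, 14, 12, 16, 11, 8]
(after j=8) A = [2, 3, 6, 17, 9, 14, 12, 16, 11, 8]

[2, 3, 6, 17, 9, 14, 12, 16, 11, 8]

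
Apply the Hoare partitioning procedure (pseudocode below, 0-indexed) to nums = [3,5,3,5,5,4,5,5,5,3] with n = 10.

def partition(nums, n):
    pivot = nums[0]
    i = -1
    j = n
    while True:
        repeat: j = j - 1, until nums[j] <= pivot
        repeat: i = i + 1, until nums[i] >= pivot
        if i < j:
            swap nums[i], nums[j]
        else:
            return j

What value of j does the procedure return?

pivot=3
j stops at 9 (3), i stops at 0 (3); swap ⇒ [3,5,3,5,5,4,5,5,5,3]
j stops at 2 (3), i stops at 1 (5); swap ⇒ [3,3,5,5,5,4,5,5,5,3]
j stops at 1, i stops at 2; i≥j ⇒ return 1. nums=[3,3,5,5,5,4,5,5,5,3]

1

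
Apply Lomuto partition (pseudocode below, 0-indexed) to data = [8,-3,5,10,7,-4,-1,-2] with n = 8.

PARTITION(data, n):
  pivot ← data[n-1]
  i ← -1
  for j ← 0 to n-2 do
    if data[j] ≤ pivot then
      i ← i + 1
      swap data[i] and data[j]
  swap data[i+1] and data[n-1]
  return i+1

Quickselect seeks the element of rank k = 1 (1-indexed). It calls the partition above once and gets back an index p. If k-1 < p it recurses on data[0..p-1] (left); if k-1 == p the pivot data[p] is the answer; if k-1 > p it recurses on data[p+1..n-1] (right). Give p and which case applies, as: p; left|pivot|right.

2; left

pivot=-2, i=-1
j=0: 8>-2, skip
j=1: -3≤-2, i=0, swap(0,1) ⇒ [-3,8,5,10,7,-4,-1,-2]
j=2: 5>-2, skip
j=3: 10>-2, skip
j=4: 7>-2, skip
j=5: -4≤-2, i=1, swap(1,5) ⇒ [-3,-4,5,10,7,8,-1,-2]
j=6: -1>-2, skip
swap(2,7) ⇒ [-3,-4,-2,10,7,8,-1,5]; return 2
p = 2; k-1 = 0 < 2 ⇒ left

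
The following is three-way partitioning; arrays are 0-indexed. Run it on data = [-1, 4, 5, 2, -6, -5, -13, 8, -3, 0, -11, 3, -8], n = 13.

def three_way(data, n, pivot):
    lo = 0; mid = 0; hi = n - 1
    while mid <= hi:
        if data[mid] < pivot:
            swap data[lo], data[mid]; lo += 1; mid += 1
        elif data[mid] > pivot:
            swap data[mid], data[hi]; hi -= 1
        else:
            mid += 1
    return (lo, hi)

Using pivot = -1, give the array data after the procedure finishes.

[-8, -11, -3, -6, -5, -13, -1, 8, 0, 2, 3, 5, 4]

lo=0 mid=0 hi=12
-1=-1: mid=1
4>-1: swap(1,12), hi=11 ⇒ [-1, -8, 5, 2, -6, -5, -13, 8, -3, 0, -11, 3, 4]
-8<-1: swap(0,1), lo=1 mid=2 ⇒ [-8, -1, 5, 2, -6, -5, -13, 8, -3, 0, -11, 3, 4]
5>-1: swap(2,11), hi=10 ⇒ [-8, -1, 3, 2, -6, -5, -13, 8, -3, 0, -11, 5, 4]
3>-1: swap(2,10), hi=9 ⇒ [-8, -1, -11, 2, -6, -5, -13, 8, -3, 0, 3, 5, 4]
-11<-1: swap(1,2), lo=2 mid=3 ⇒ [-8, -11, -1, 2, -6, -5, -13, 8, -3, 0, 3, 5, 4]
2>-1: swap(3,9), hi=8 ⇒ [-8, -11, -1, 0, -6, -5, -13, 8, -3, 2, 3, 5, 4]
0>-1: swap(3,8), hi=7 ⇒ [-8, -11, -1, -3, -6, -5, -13, 8, 0, 2, 3, 5, 4]
-3<-1: swap(2,3), lo=3 mid=4 ⇒ [-8, -11, -3, -1, -6, -5, -13, 8, 0, 2, 3, 5, 4]
-6<-1: swap(3,4), lo=4 mid=5 ⇒ [-8, -11, -3, -6, -1, -5, -13, 8, 0, 2, 3, 5, 4]
-5<-1: swap(4,5), lo=5 mid=6 ⇒ [-8, -11, -3, -6, -5, -1, -13, 8, 0, 2, 3, 5, 4]
-13<-1: swap(5,6), lo=6 mid=7 ⇒ [-8, -11, -3, -6, -5, -13, -1, 8, 0, 2, 3, 5, 4]
8>-1: swap(7,7), hi=6 ⇒ [-8, -11, -3, -6, -5, -13, -1, 8, 0, 2, 3, 5, 4]
done. lo=6 hi=6; data=[-8, -11, -3, -6, -5, -13, -1, 8, 0, 2, 3, 5, 4]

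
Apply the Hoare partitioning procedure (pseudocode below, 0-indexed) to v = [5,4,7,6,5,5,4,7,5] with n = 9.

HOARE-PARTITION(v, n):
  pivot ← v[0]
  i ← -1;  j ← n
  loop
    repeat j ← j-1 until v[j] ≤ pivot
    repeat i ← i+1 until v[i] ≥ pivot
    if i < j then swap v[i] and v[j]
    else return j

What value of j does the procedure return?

4

pivot = v[0] = 5; i = -1, j = 9
j→8 (v[8]=5≤5), i→0 (v[0]=5≥5); i<j, swap → [5,4,7,6,5,5,4,7,5]
j→6 (v[6]=4≤5), i→2 (v[2]=7≥5); i<j, swap → [5,4,4,6,5,5,7,7,5]
j→5 (v[5]=5≤5), i→3 (v[3]=6≥5); i<j, swap → [5,4,4,5,5,6,7,7,5]
j→4, i→4; i≥j, return j=4. v = [5,4,4,5,5,6,7,7,5]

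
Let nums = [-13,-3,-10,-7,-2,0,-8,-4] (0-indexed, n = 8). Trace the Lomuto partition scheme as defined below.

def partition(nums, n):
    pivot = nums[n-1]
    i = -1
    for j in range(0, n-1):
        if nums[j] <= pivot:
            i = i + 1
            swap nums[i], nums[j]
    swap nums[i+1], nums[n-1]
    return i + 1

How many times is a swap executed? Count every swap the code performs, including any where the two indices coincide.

5

pivot=-4, i=-1
j=0: -13≤-4, i=0, swap(0,0) ⇒ [-13,-3,-10,-7,-2,0,-8,-4]
j=1: -3>-4, skip
j=2: -10≤-4, i=1, swap(1,2) ⇒ [-13,-10,-3,-7,-2,0,-8,-4]
j=3: -7≤-4, i=2, swap(2,3) ⇒ [-13,-10,-7,-3,-2,0,-8,-4]
j=4: -2>-4, skip
j=5: 0>-4, skip
j=6: -8≤-4, i=3, swap(3,6) ⇒ [-13,-10,-7,-8,-2,0,-3,-4]
swap(4,7) ⇒ [-13,-10,-7,-8,-4,0,-3,-2]; return 4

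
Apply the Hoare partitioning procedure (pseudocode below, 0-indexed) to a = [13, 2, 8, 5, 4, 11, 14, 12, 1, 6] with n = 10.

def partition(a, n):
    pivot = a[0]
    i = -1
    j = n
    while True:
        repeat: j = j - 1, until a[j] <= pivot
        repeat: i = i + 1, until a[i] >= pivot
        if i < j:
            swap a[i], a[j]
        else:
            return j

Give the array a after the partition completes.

pivot=13
j stops at 9 (6), i stops at 0 (13); swap ⇒ [6, 2, 8, 5, 4, 11, 14, 12, 1, 13]
j stops at 8 (1), i stops at 6 (14); swap ⇒ [6, 2, 8, 5, 4, 11, 1, 12, 14, 13]
j stops at 7, i stops at 8; i≥j ⇒ return 7. a=[6, 2, 8, 5, 4, 11, 1, 12, 14, 13]

[6, 2, 8, 5, 4, 11, 1, 12, 14, 13]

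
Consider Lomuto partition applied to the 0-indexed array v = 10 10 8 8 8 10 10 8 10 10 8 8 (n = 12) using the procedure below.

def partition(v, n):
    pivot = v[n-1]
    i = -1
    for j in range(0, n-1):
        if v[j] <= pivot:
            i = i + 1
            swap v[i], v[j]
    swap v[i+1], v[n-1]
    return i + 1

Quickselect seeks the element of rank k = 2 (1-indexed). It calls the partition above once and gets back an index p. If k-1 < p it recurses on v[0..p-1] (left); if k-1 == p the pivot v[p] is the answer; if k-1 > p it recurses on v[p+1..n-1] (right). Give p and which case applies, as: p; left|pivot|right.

5; left

pivot=8, i=-1
j=0: 10>8, skip
j=1: 10>8, skip
j=2: 8≤8, i=0, swap(0,2) ⇒ 8 10 10 8 8 10 10 8 10 10 8 8
j=3: 8≤8, i=1, swap(1,3) ⇒ 8 8 10 10 8 10 10 8 10 10 8 8
j=4: 8≤8, i=2, swap(2,4) ⇒ 8 8 8 10 10 10 10 8 10 10 8 8
j=5: 10>8, skip
j=6: 10>8, skip
j=7: 8≤8, i=3, swap(3,7) ⇒ 8 8 8 8 10 10 10 10 10 10 8 8
j=8: 10>8, skip
j=9: 10>8, skip
j=10: 8≤8, i=4, swap(4,10) ⇒ 8 8 8 8 8 10 10 10 10 10 10 8
swap(5,11) ⇒ 8 8 8 8 8 8 10 10 10 10 10 10; return 5
p = 5; k-1 = 1 < 5 ⇒ left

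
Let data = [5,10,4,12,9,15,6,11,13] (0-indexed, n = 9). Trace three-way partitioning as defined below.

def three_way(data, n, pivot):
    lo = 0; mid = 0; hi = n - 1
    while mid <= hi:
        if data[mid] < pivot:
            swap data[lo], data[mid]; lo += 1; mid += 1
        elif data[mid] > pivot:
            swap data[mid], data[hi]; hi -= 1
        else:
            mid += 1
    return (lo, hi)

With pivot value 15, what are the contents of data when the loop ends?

pivot = 15; lo=0, mid=0, hi=8
data[mid]=5<15: swap data[0],data[0]; lo=1,mid=1 → [5,10,4,12,9,15,6,11,13]
data[mid]=10<15: swap data[1],data[1]; lo=2,mid=2 → [5,10,4,12,9,15,6,11,13]
data[mid]=4<15: swap data[2],data[2]; lo=3,mid=3 → [5,10,4,12,9,15,6,11,13]
data[mid]=12<15: swap data[3],data[3]; lo=4,mid=4 → [5,10,4,12,9,15,6,11,13]
data[mid]=9<15: swap data[4],data[4]; lo=5,mid=5 → [5,10,4,12,9,15,6,11,13]
data[mid]=15=15: mid=6
data[mid]=6<15: swap data[5],data[6]; lo=6,mid=7 → [5,10,4,12,9,6,15,11,13]
data[mid]=11<15: swap data[6],data[7]; lo=7,mid=8 → [5,10,4,12,9,6,11,15,13]
data[mid]=13<15: swap data[7],data[8]; lo=8,mid=9 → [5,10,4,12,9,6,11,13,15]
end: lo=8, hi=8; data = [5,10,4,12,9,6,11,13,15]

[5,10,4,12,9,6,11,13,15]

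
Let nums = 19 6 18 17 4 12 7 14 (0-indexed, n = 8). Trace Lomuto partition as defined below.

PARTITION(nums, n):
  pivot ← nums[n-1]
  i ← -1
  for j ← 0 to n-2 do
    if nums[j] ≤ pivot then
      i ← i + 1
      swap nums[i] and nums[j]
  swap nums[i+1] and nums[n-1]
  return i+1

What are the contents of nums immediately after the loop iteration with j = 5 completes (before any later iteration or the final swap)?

pivot = nums[7] = 14; i = -1
j=0: nums[0]=19 > 14 → no swap
j=1: nums[1]=6 ≤ 14 → i=0, swap nums[0],nums[1] → 6 19 18 17 4 12 7 14
j=2: nums[2]=18 > 14 → no swap
j=3: nums[3]=17 > 14 → no swap
j=4: nums[4]=4 ≤ 14 → i=1, swap nums[1],nums[4] → 6 4 18 17 19 12 7 14
j=5: nums[5]=12 ≤ 14 → i=2, swap nums[2],nums[5] → 6 4 12 17 19 18 7 14
(after j=5) nums = 6 4 12 17 19 18 7 14

6 4 12 17 19 18 7 14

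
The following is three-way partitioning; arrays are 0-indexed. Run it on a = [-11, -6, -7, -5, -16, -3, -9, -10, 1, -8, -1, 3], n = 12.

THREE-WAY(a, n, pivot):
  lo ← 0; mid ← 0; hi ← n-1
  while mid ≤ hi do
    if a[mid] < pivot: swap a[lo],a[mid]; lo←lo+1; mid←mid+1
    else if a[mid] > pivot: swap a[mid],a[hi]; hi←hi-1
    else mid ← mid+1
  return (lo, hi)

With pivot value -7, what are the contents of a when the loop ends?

lo=0 mid=0 hi=11
-11<-7: swap(0,0), lo=1 mid=1 ⇒ [-11, -6, -7, -5, -16, -3, -9, -10, 1, -8, -1, 3]
-6>-7: swap(1,11), hi=10 ⇒ [-11, 3, -7, -5, -16, -3, -9, -10, 1, -8, -1, -6]
3>-7: swap(1,10), hi=9 ⇒ [-11, -1, -7, -5, -16, -3, -9, -10, 1, -8, 3, -6]
-1>-7: swap(1,9), hi=8 ⇒ [-11, -8, -7, -5, -16, -3, -9, -10, 1, -1, 3, -6]
-8<-7: swap(1,1), lo=2 mid=2 ⇒ [-11, -8, -7, -5, -16, -3, -9, -10, 1, -1, 3, -6]
-7=-7: mid=3
-5>-7: swap(3,8), hi=7 ⇒ [-11, -8, -7, 1, -16, -3, -9, -10, -5, -1, 3, -6]
1>-7: swap(3,7), hi=6 ⇒ [-11, -8, -7, -10, -16, -3, -9, 1, -5, -1, 3, -6]
-10<-7: swap(2,3), lo=3 mid=4 ⇒ [-11, -8, -10, -7, -16, -3, -9, 1, -5, -1, 3, -6]
-16<-7: swap(3,4), lo=4 mid=5 ⇒ [-11, -8, -10, -16, -7, -3, -9, 1, -5, -1, 3, -6]
-3>-7: swap(5,6), hi=5 ⇒ [-11, -8, -10, -16, -7, -9, -3, 1, -5, -1, 3, -6]
-9<-7: swap(4,5), lo=5 mid=6 ⇒ [-11, -8, -10, -16, -9, -7, -3, 1, -5, -1, 3, -6]
done. lo=5 hi=5; a=[-11, -8, -10, -16, -9, -7, -3, 1, -5, -1, 3, -6]

[-11, -8, -10, -16, -9, -7, -3, 1, -5, -1, 3, -6]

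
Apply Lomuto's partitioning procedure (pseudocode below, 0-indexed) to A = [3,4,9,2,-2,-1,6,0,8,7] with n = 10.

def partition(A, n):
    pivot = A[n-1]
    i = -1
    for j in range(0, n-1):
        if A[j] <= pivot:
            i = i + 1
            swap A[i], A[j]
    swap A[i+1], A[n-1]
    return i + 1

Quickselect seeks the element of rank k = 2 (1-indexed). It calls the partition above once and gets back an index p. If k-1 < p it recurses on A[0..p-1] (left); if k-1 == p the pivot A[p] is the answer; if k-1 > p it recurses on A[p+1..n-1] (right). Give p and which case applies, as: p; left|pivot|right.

7; left

pivot=7, i=-1
j=0: 3≤7, i=0, swap(0,0) ⇒ [3,4,9,2,-2,-1,6,0,8,7]
j=1: 4≤7, i=1, swap(1,1) ⇒ [3,4,9,2,-2,-1,6,0,8,7]
j=2: 9>7, skip
j=3: 2≤7, i=2, swap(2,3) ⇒ [3,4,2,9,-2,-1,6,0,8,7]
j=4: -2≤7, i=3, swap(3,4) ⇒ [3,4,2,-2,9,-1,6,0,8,7]
j=5: -1≤7, i=4, swap(4,5) ⇒ [3,4,2,-2,-1,9,6,0,8,7]
j=6: 6≤7, i=5, swap(5,6) ⇒ [3,4,2,-2,-1,6,9,0,8,7]
j=7: 0≤7, i=6, swap(6,7) ⇒ [3,4,2,-2,-1,6,0,9,8,7]
j=8: 8>7, skip
swap(7,9) ⇒ [3,4,2,-2,-1,6,0,7,8,9]; return 7
p = 7; k-1 = 1 < 7 ⇒ left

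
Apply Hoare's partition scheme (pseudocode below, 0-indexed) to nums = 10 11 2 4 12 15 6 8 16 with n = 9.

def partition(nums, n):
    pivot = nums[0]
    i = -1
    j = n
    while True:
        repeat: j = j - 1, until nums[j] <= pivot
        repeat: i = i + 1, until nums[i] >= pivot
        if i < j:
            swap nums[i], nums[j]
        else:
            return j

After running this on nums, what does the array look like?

8 6 2 4 12 15 11 10 16

pivot=10
j stops at 7 (8), i stops at 0 (10); swap ⇒ 8 11 2 4 12 15 6 10 16
j stops at 6 (6), i stops at 1 (11); swap ⇒ 8 6 2 4 12 15 11 10 16
j stops at 3, i stops at 4; i≥j ⇒ return 3. nums=8 6 2 4 12 15 11 10 16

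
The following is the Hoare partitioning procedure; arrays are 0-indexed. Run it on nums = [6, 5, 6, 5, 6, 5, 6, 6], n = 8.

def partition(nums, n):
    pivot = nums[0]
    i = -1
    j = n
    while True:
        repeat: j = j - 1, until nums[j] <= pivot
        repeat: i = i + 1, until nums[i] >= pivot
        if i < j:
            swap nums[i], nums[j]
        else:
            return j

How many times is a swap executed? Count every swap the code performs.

pivot = nums[0] = 6; i = -1, j = 8
j→7 (nums[7]=6≤6), i→0 (nums[0]=6≥6); i<j, swap → [6, 5, 6, 5, 6, 5, 6, 6]
j→6 (nums[6]=6≤6), i→2 (nums[2]=6≥6); i<j, swap → [6, 5, 6, 5, 6, 5, 6, 6]
j→5 (nums[5]=5≤6), i→4 (nums[4]=6≥6); i<j, swap → [6, 5, 6, 5, 5, 6, 6, 6]
j→4, i→5; i≥j, return j=4. nums = [6, 5, 6, 5, 5, 6, 6, 6]

3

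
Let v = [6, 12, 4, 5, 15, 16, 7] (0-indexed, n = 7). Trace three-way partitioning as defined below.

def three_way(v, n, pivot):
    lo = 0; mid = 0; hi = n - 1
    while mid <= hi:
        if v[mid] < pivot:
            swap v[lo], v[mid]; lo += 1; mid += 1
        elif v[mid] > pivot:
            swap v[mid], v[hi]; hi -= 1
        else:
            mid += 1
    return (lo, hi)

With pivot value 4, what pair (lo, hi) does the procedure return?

pivot = 4; lo=0, mid=0, hi=6
v[mid]=6>4: swap v[0],v[6]; hi=5 → [7, 12, 4, 5, 15, 16, 6]
v[mid]=7>4: swap v[0],v[5]; hi=4 → [16, 12, 4, 5, 15, 7, 6]
v[mid]=16>4: swap v[0],v[4]; hi=3 → [15, 12, 4, 5, 16, 7, 6]
v[mid]=15>4: swap v[0],v[3]; hi=2 → [5, 12, 4, 15, 16, 7, 6]
v[mid]=5>4: swap v[0],v[2]; hi=1 → [4, 12, 5, 15, 16, 7, 6]
v[mid]=4=4: mid=1
v[mid]=12>4: swap v[1],v[1]; hi=0 → [4, 12, 5, 15, 16, 7, 6]
end: lo=0, hi=0; v = [4, 12, 5, 15, 16, 7, 6]

(0, 0)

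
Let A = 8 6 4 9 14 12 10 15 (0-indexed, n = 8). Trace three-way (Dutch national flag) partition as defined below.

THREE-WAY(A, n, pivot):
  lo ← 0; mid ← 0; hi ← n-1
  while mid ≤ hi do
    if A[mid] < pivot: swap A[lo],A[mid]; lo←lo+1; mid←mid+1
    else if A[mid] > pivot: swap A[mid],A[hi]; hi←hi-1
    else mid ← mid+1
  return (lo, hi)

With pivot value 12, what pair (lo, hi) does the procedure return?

pivot = 12; lo=0, mid=0, hi=7
A[mid]=8<12: swap A[0],A[0]; lo=1,mid=1 → 8 6 4 9 14 12 10 15
A[mid]=6<12: swap A[1],A[1]; lo=2,mid=2 → 8 6 4 9 14 12 10 15
A[mid]=4<12: swap A[2],A[2]; lo=3,mid=3 → 8 6 4 9 14 12 10 15
A[mid]=9<12: swap A[3],A[3]; lo=4,mid=4 → 8 6 4 9 14 12 10 15
A[mid]=14>12: swap A[4],A[7]; hi=6 → 8 6 4 9 15 12 10 14
A[mid]=15>12: swap A[4],A[6]; hi=5 → 8 6 4 9 10 12 15 14
A[mid]=10<12: swap A[4],A[4]; lo=5,mid=5 → 8 6 4 9 10 12 15 14
A[mid]=12=12: mid=6
end: lo=5, hi=5; A = 8 6 4 9 10 12 15 14

(5, 5)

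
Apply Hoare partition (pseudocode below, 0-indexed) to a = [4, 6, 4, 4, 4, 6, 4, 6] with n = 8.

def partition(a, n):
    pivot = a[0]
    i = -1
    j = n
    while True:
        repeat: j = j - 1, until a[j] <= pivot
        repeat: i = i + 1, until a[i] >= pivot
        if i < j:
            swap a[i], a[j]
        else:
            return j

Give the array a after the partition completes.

[4, 4, 4, 4, 6, 6, 4, 6]

pivot = a[0] = 4; i = -1, j = 8
j→6 (a[6]=4≤4), i→0 (a[0]=4≥4); i<j, swap → [4, 6, 4, 4, 4, 6, 4, 6]
j→4 (a[4]=4≤4), i→1 (a[1]=6≥4); i<j, swap → [4, 4, 4, 4, 6, 6, 4, 6]
j→3 (a[3]=4≤4), i→2 (a[2]=4≥4); i<j, swap → [4, 4, 4, 4, 6, 6, 4, 6]
j→2, i→3; i≥j, return j=2. a = [4, 4, 4, 4, 6, 6, 4, 6]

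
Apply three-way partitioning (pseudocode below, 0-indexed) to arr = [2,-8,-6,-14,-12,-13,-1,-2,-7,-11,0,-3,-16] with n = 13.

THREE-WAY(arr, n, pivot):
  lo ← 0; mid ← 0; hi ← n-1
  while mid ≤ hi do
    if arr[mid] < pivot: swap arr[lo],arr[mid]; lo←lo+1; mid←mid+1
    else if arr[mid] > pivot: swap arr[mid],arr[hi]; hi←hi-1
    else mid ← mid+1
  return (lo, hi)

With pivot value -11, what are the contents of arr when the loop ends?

lo=0 mid=0 hi=12
2>-11: swap(0,12), hi=11 ⇒ [-16,-8,-6,-14,-12,-13,-1,-2,-7,-11,0,-3,2]
-16<-11: swap(0,0), lo=1 mid=1 ⇒ [-16,-8,-6,-14,-12,-13,-1,-2,-7,-11,0,-3,2]
-8>-11: swap(1,11), hi=10 ⇒ [-16,-3,-6,-14,-12,-13,-1,-2,-7,-11,0,-8,2]
-3>-11: swap(1,10), hi=9 ⇒ [-16,0,-6,-14,-12,-13,-1,-2,-7,-11,-3,-8,2]
0>-11: swap(1,9), hi=8 ⇒ [-16,-11,-6,-14,-12,-13,-1,-2,-7,0,-3,-8,2]
-11=-11: mid=2
-6>-11: swap(2,8), hi=7 ⇒ [-16,-11,-7,-14,-12,-13,-1,-2,-6,0,-3,-8,2]
-7>-11: swap(2,7), hi=6 ⇒ [-16,-11,-2,-14,-12,-13,-1,-7,-6,0,-3,-8,2]
-2>-11: swap(2,6), hi=5 ⇒ [-16,-11,-1,-14,-12,-13,-2,-7,-6,0,-3,-8,2]
-1>-11: swap(2,5), hi=4 ⇒ [-16,-11,-13,-14,-12,-1,-2,-7,-6,0,-3,-8,2]
-13<-11: swap(1,2), lo=2 mid=3 ⇒ [-16,-13,-11,-14,-12,-1,-2,-7,-6,0,-3,-8,2]
-14<-11: swap(2,3), lo=3 mid=4 ⇒ [-16,-13,-14,-11,-12,-1,-2,-7,-6,0,-3,-8,2]
-12<-11: swap(3,4), lo=4 mid=5 ⇒ [-16,-13,-14,-12,-11,-1,-2,-7,-6,0,-3,-8,2]
done. lo=4 hi=4; arr=[-16,-13,-14,-12,-11,-1,-2,-7,-6,0,-3,-8,2]

[-16,-13,-14,-12,-11,-1,-2,-7,-6,0,-3,-8,2]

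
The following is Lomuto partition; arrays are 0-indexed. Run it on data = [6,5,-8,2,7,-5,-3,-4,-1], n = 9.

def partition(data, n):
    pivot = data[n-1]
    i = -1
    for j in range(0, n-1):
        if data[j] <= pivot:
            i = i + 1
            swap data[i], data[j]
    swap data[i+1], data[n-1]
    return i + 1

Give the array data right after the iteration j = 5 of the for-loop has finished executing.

[-8,-5,6,2,7,5,-3,-4,-1]

pivot=-1, i=-1
j=0: 6>-1, skip
j=1: 5>-1, skip
j=2: -8≤-1, i=0, swap(0,2) ⇒ [-8,5,6,2,7,-5,-3,-4,-1]
j=3: 2>-1, skip
j=4: 7>-1, skip
j=5: -5≤-1, i=1, swap(1,5) ⇒ [-8,-5,6,2,7,5,-3,-4,-1]
(after j=5) data = [-8,-5,6,2,7,5,-3,-4,-1]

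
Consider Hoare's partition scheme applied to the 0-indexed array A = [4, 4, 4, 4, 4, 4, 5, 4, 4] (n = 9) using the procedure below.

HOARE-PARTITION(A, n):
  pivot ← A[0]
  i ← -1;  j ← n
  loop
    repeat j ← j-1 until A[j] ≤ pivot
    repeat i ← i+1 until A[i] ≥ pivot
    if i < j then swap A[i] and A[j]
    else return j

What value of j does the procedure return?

pivot = A[0] = 4; i = -1, j = 9
j→8 (A[8]=4≤4), i→0 (A[0]=4≥4); i<j, swap → [4, 4, 4, 4, 4, 4, 5, 4, 4]
j→7 (A[7]=4≤4), i→1 (A[1]=4≥4); i<j, swap → [4, 4, 4, 4, 4, 4, 5, 4, 4]
j→5 (A[5]=4≤4), i→2 (A[2]=4≥4); i<j, swap → [4, 4, 4, 4, 4, 4, 5, 4, 4]
j→4 (A[4]=4≤4), i→3 (A[3]=4≥4); i<j, swap → [4, 4, 4, 4, 4, 4, 5, 4, 4]
j→3, i→4; i≥j, return j=3. A = [4, 4, 4, 4, 4, 4, 5, 4, 4]

3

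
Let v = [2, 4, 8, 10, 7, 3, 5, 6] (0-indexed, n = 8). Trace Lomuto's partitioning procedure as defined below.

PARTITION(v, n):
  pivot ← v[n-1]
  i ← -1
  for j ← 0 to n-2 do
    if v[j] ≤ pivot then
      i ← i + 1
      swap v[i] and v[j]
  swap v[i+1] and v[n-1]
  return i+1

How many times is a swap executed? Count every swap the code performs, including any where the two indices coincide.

5

pivot=6, i=-1
j=0: 2≤6, i=0, swap(0,0) ⇒ [2, 4, 8, 10, 7, 3, 5, 6]
j=1: 4≤6, i=1, swap(1,1) ⇒ [2, 4, 8, 10, 7, 3, 5, 6]
j=2: 8>6, skip
j=3: 10>6, skip
j=4: 7>6, skip
j=5: 3≤6, i=2, swap(2,5) ⇒ [2, 4, 3, 10, 7, 8, 5, 6]
j=6: 5≤6, i=3, swap(3,6) ⇒ [2, 4, 3, 5, 7, 8, 10, 6]
swap(4,7) ⇒ [2, 4, 3, 5, 6, 8, 10, 7]; return 4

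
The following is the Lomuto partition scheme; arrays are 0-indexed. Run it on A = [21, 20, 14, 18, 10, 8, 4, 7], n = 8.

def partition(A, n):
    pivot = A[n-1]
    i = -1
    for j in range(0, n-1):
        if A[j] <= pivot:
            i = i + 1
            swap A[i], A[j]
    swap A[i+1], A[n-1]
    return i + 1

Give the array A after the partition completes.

[4, 7, 14, 18, 10, 8, 21, 20]

pivot=7, i=-1
j=0: 21>7, skip
j=1: 20>7, skip
j=2: 14>7, skip
j=3: 18>7, skip
j=4: 10>7, skip
j=5: 8>7, skip
j=6: 4≤7, i=0, swap(0,6) ⇒ [4, 20, 14, 18, 10, 8, 21, 7]
swap(1,7) ⇒ [4, 7, 14, 18, 10, 8, 21, 20]; return 1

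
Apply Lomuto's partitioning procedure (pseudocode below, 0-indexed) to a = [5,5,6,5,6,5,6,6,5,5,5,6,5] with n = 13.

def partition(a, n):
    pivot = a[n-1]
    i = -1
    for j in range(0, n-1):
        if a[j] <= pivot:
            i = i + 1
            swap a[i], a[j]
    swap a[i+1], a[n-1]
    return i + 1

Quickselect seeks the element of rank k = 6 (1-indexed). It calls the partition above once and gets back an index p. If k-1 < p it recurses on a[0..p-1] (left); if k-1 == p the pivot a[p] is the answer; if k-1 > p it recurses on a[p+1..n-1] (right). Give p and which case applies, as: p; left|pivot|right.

7; left

pivot = a[12] = 5; i = -1
j=0: a[0]=5 ≤ 5 → i=0, swap a[0],a[0] (no change) → [5,5,6,5,6,5,6,6,5,5,5,6,5]
j=1: a[1]=5 ≤ 5 → i=1, swap a[1],a[1] (no change) → [5,5,6,5,6,5,6,6,5,5,5,6,5]
j=2: a[2]=6 > 5 → no swap
j=3: a[3]=5 ≤ 5 → i=2, swap a[2],a[3] → [5,5,5,6,6,5,6,6,5,5,5,6,5]
j=4: a[4]=6 > 5 → no swap
j=5: a[5]=5 ≤ 5 → i=3, swap a[3],a[5] → [5,5,5,5,6,6,6,6,5,5,5,6,5]
j=6: a[6]=6 > 5 → no swap
j=7: a[7]=6 > 5 → no swap
j=8: a[8]=5 ≤ 5 → i=4, swap a[4],a[8] → [5,5,5,5,5,6,6,6,6,5,5,6,5]
j=9: a[9]=5 ≤ 5 → i=5, swap a[5],a[9] → [5,5,5,5,5,5,6,6,6,6,5,6,5]
j=10: a[10]=5 ≤ 5 → i=6, swap a[6],a[10] → [5,5,5,5,5,5,5,6,6,6,6,6,5]
j=11: a[11]=6 > 5 → no swap
final swap a[7],a[12] → [5,5,5,5,5,5,5,5,6,6,6,6,6]; return 7
p = 7; k-1 = 5 < 7 ⇒ left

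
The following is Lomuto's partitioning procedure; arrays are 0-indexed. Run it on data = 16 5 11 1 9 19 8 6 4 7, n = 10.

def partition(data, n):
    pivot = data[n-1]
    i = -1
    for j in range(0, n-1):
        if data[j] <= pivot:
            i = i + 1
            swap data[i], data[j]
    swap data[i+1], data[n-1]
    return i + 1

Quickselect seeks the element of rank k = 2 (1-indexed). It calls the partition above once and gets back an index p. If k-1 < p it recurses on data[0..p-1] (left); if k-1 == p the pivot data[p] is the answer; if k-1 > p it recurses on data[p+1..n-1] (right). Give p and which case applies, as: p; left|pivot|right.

4; left

pivot=7, i=-1
j=0: 16>7, skip
j=1: 5≤7, i=0, swap(0,1) ⇒ 5 16 11 1 9 19 8 6 4 7
j=2: 11>7, skip
j=3: 1≤7, i=1, swap(1,3) ⇒ 5 1 11 16 9 19 8 6 4 7
j=4: 9>7, skip
j=5: 19>7, skip
j=6: 8>7, skip
j=7: 6≤7, i=2, swap(2,7) ⇒ 5 1 6 16 9 19 8 11 4 7
j=8: 4≤7, i=3, swap(3,8) ⇒ 5 1 6 4 9 19 8 11 16 7
swap(4,9) ⇒ 5 1 6 4 7 19 8 11 16 9; return 4
p = 4; k-1 = 1 < 4 ⇒ left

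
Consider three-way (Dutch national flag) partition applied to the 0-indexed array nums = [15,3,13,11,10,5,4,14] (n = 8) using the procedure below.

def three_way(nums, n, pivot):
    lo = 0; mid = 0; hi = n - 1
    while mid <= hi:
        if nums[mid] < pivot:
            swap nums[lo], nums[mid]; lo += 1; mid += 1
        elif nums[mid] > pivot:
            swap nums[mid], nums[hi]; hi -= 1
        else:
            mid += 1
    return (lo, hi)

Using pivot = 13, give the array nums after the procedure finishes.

[4,3,11,10,5,13,14,15]

pivot = 13; lo=0, mid=0, hi=7
nums[mid]=15>13: swap nums[0],nums[7]; hi=6 → [14,3,13,11,10,5,4,15]
nums[mid]=14>13: swap nums[0],nums[6]; hi=5 → [4,3,13,11,10,5,14,15]
nums[mid]=4<13: swap nums[0],nums[0]; lo=1,mid=1 → [4,3,13,11,10,5,14,15]
nums[mid]=3<13: swap nums[1],nums[1]; lo=2,mid=2 → [4,3,13,11,10,5,14,15]
nums[mid]=13=13: mid=3
nums[mid]=11<13: swap nums[2],nums[3]; lo=3,mid=4 → [4,3,11,13,10,5,14,15]
nums[mid]=10<13: swap nums[3],nums[4]; lo=4,mid=5 → [4,3,11,10,13,5,14,15]
nums[mid]=5<13: swap nums[4],nums[5]; lo=5,mid=6 → [4,3,11,10,5,13,14,15]
end: lo=5, hi=5; nums = [4,3,11,10,5,13,14,15]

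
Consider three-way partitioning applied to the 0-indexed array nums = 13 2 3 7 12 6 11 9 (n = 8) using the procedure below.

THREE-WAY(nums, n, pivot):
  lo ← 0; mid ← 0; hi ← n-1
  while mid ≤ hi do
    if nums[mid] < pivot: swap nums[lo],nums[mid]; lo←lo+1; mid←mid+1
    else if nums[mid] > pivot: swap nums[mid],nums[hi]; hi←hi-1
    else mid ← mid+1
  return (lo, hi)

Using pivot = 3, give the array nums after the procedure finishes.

lo=0 mid=0 hi=7
13>3: swap(0,7), hi=6 ⇒ 9 2 3 7 12 6 11 13
9>3: swap(0,6), hi=5 ⇒ 11 2 3 7 12 6 9 13
11>3: swap(0,5), hi=4 ⇒ 6 2 3 7 12 11 9 13
6>3: swap(0,4), hi=3 ⇒ 12 2 3 7 6 11 9 13
12>3: swap(0,3), hi=2 ⇒ 7 2 3 12 6 11 9 13
7>3: swap(0,2), hi=1 ⇒ 3 2 7 12 6 11 9 13
3=3: mid=1
2<3: swap(0,1), lo=1 mid=2 ⇒ 2 3 7 12 6 11 9 13
done. lo=1 hi=1; nums=2 3 7 12 6 11 9 13

2 3 7 12 6 11 9 13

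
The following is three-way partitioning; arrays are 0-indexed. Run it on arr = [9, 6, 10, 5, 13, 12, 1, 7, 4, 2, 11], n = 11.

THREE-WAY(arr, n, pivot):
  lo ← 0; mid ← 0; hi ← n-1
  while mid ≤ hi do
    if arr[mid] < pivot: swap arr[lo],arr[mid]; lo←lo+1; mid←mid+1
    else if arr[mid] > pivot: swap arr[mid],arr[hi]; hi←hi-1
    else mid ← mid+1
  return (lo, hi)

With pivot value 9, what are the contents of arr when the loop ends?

[6, 2, 5, 4, 7, 1, 9, 12, 13, 11, 10]

pivot = 9; lo=0, mid=0, hi=10
arr[mid]=9=9: mid=1
arr[mid]=6<9: swap arr[0],arr[1]; lo=1,mid=2 → [6, 9, 10, 5, 13, 12, 1, 7, 4, 2, 11]
arr[mid]=10>9: swap arr[2],arr[10]; hi=9 → [6, 9, 11, 5, 13, 12, 1, 7, 4, 2, 10]
arr[mid]=11>9: swap arr[2],arr[9]; hi=8 → [6, 9, 2, 5, 13, 12, 1, 7, 4, 11, 10]
arr[mid]=2<9: swap arr[1],arr[2]; lo=2,mid=3 → [6, 2, 9, 5, 13, 12, 1, 7, 4, 11, 10]
arr[mid]=5<9: swap arr[2],arr[3]; lo=3,mid=4 → [6, 2, 5, 9, 13, 12, 1, 7, 4, 11, 10]
arr[mid]=13>9: swap arr[4],arr[8]; hi=7 → [6, 2, 5, 9, 4, 12, 1, 7, 13, 11, 10]
arr[mid]=4<9: swap arr[3],arr[4]; lo=4,mid=5 → [6, 2, 5, 4, 9, 12, 1, 7, 13, 11, 10]
arr[mid]=12>9: swap arr[5],arr[7]; hi=6 → [6, 2, 5, 4, 9, 7, 1, 12, 13, 11, 10]
arr[mid]=7<9: swap arr[4],arr[5]; lo=5,mid=6 → [6, 2, 5, 4, 7, 9, 1, 12, 13, 11, 10]
arr[mid]=1<9: swap arr[5],arr[6]; lo=6,mid=7 → [6, 2, 5, 4, 7, 1, 9, 12, 13, 11, 10]
end: lo=6, hi=6; arr = [6, 2, 5, 4, 7, 1, 9, 12, 13, 11, 10]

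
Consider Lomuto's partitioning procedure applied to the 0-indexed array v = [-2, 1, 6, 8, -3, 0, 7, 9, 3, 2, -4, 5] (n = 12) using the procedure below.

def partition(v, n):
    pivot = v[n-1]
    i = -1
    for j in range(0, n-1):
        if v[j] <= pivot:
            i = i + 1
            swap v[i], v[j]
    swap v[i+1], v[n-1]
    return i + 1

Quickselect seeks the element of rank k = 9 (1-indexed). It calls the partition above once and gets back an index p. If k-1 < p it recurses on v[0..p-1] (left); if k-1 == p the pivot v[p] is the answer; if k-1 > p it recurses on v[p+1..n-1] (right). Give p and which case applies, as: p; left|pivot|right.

pivot=5, i=-1
j=0: -2≤5, i=0, swap(0,0) ⇒ [-2, 1, 6, 8, -3, 0, 7, 9, 3, 2, -4, 5]
j=1: 1≤5, i=1, swap(1,1) ⇒ [-2, 1, 6, 8, -3, 0, 7, 9, 3, 2, -4, 5]
j=2: 6>5, skip
j=3: 8>5, skip
j=4: -3≤5, i=2, swap(2,4) ⇒ [-2, 1, -3, 8, 6, 0, 7, 9, 3, 2, -4, 5]
j=5: 0≤5, i=3, swap(3,5) ⇒ [-2, 1, -3, 0, 6, 8, 7, 9, 3, 2, -4, 5]
j=6: 7>5, skip
j=7: 9>5, skip
j=8: 3≤5, i=4, swap(4,8) ⇒ [-2, 1, -3, 0, 3, 8, 7, 9, 6, 2, -4, 5]
j=9: 2≤5, i=5, swap(5,9) ⇒ [-2, 1, -3, 0, 3, 2, 7, 9, 6, 8, -4, 5]
j=10: -4≤5, i=6, swap(6,10) ⇒ [-2, 1, -3, 0, 3, 2, -4, 9, 6, 8, 7, 5]
swap(7,11) ⇒ [-2, 1, -3, 0, 3, 2, -4, 5, 6, 8, 7, 9]; return 7
p = 7; k-1 = 8 > 7 ⇒ right

7; right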